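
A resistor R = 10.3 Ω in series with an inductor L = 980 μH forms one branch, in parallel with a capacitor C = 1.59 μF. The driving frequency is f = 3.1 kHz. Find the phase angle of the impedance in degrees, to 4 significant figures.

ω = 2πf = 19480 rad/s
X_L = ωL = 19.09 Ω
X_C = 1/(ωC) = 32.29 Ω
Branch 1 (R+jX_L): Z₁ = 10.30 + j19.09 Ω, |Z₁| = 21.69 Ω
Branch 2 (−jX_C): Z₂ = −j32.29 Ω
Parallel: Z = Z₁Z₂/(Z₁+Z₂), |Z| = 41.83 Ω, ∠Z = 23.69°

23.69°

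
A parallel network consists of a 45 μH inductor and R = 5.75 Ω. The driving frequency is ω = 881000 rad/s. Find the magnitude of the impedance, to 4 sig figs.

5.690 Ω

X_L = ωL = 39.65 Ω
Parallel: admittances add. Y = 1/R + 1/(jωL)
Y = (0.1739 − j0.02522) S
|Y| = 0.1757 S → |Z| = 1/|Y| = 5.690 Ω, ∠Z = −∠Y = 8.252°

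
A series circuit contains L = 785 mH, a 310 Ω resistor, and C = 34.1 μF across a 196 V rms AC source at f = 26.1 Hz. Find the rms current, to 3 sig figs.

ω = 2πf = 164.0 rad/s
X_L = ωL = 129 Ω
X_C = 1/(ωC) = 179 Ω
Net reactance X = X_L − X_C = -50.1 Ω
Z = 310 − j50.1 Ω
|Z| = √(310² + 50.1²) = 314 Ω
I = V/|Z| = 196/314 = 624 mA

624 mA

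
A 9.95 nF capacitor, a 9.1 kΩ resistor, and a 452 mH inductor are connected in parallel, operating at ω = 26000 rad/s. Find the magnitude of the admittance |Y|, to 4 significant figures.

X_L = ωL = 11750 Ω
X_C = 1/(ωC) = 3865 Ω
Parallel: admittances add. Y = 1/R + 1/(jωL) + jωC
Y = (0.0001099 + j0.0001736) S
|Y| = 0.0002055 S → |Z| = 1/|Y| = 4867 Ω, ∠Z = −∠Y = -57.67°

205.5 μS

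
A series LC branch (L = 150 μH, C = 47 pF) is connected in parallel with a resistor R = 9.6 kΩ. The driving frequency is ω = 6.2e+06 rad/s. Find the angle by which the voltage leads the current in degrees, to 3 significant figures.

-75.4°

X_L = ωL = 930 Ω
X_C = 1/(ωC) = 3430 Ω
Branch 1: Z₁ = R = 9600 Ω
Branch 2 (series LC): Z₂ = j(X_L − X_C) = −j2500 Ω
Parallel: Z = Z₁Z₂/(Z₁+Z₂), |Z| = 2420 Ω, ∠Z = -75.4°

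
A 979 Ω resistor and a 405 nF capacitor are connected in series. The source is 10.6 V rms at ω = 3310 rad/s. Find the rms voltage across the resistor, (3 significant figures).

8.43 V

X_C = 1/(ωC) = 746 Ω
Z = 979 − j746 Ω
|Z| = √(979² + 746²) = 1230 Ω
I = V/|Z| = 8.61 mA
V_R = I·|Z_R| = 0.00861 × 979 = 8.43 V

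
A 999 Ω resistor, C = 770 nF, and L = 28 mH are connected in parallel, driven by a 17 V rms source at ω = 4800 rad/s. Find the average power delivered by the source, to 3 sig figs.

X_L = ωL = 134 Ω
X_C = 1/(ωC) = 271 Ω
Parallel: admittances add. Y = 1/R + 1/(jωL) + jωC
Y = (0.00100 − j0.00374) S
|Y| = 0.00388 S → |Z| = 1/|Y| = 258 Ω, ∠Z = −∠Y = 75.0°
I = V/|Z| = 65.9 mA
P = VI cos φ = 17 × 0.0659 × cos(75.0°) = 289 mW

289 mW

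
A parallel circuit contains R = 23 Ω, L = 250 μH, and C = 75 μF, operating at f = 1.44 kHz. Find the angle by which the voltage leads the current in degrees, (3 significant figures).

-79.6°

ω = 2πf = 9048 rad/s
X_L = ωL = 2.26 Ω
X_C = 1/(ωC) = 1.47 Ω
Parallel: admittances add. Y = 1/R + 1/(jωL) + jωC
Y = (0.0435 + j0.236) S
|Y| = 0.240 S → |Z| = 1/|Y| = 4.16 Ω, ∠Z = −∠Y = -79.6°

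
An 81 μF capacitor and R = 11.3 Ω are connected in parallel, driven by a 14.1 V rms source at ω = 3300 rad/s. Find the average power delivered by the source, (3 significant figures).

17.6 W

X_C = 1/(ωC) = 3.74 Ω
Parallel: admittances add. Y = 1/R + jωC
Y = (0.0885 + j0.267) S
|Y| = 0.282 S → |Z| = 1/|Y| = 3.55 Ω, ∠Z = −∠Y = -71.7°
I = V/|Z| = 3.97 A
P = VI cos φ = 14.1 × 3.97 × cos(-71.7°) = 17.6 W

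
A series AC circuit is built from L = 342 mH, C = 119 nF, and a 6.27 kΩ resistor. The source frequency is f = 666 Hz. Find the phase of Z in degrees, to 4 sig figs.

ω = 2πf = 4185 rad/s
X_L = ωL = 1431 Ω
X_C = 1/(ωC) = 2008 Ω
Net reactance X = X_L − X_C = -577.0 Ω
Z = 6270 − j577.0 Ω
|Z| = √(6270² + 577.0²) = 6296 Ω
∠Z = arctan(-577.0/6270) = -5.258°

-5.258°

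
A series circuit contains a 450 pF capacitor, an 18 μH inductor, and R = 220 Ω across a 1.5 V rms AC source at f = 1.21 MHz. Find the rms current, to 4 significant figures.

ω = 2πf = 7.603e+06 rad/s
X_L = ωL = 136.8 Ω
X_C = 1/(ωC) = 292.3 Ω
Net reactance X = X_L − X_C = -155.4 Ω
Z = 220.0 − j155.4 Ω
|Z| = √(220.0² + 155.4²) = 269.4 Ω
I = V/|Z| = 1.5/269.4 = 5.568 mA

5.568 mA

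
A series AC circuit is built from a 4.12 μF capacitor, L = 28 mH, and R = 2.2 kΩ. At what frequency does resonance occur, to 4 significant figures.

ω₀ = 1/√(LC) = 1/√(0.028 × 4.12e-06) = 2944 rad/s
f₀ = ω₀/(2π) = 468.6 Hz

468.6 Hz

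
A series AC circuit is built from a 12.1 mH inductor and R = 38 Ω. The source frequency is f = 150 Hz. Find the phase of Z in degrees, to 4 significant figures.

ω = 2πf = 942.5 rad/s
X_L = ωL = 11.40 Ω
Z = 38.00 + j11.40 Ω
|Z| = √(38.00² + 11.40²) = 39.67 Ω
∠Z = arctan(11.40/38.00) = 16.70°

16.70°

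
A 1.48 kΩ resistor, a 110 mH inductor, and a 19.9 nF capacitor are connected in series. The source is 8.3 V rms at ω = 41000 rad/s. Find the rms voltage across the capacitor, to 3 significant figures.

2.82 V

X_L = ωL = 4510 Ω
X_C = 1/(ωC) = 1230 Ω
Net reactance X = X_L − X_C = 3280 Ω
Z = 1480 + j3280 Ω
|Z| = √(1480² + 3280²) = 3600 Ω
I = V/|Z| = 2.30 mA
V_C = I·|Z_C| = 0.00230 × 1230 = 2.82 V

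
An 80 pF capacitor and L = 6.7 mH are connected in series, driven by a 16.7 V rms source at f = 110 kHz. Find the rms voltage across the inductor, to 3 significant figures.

ω = 2πf = 691200 rad/s
X_L = ωL = 4630 Ω
X_C = 1/(ωC) = 18100 Ω
Net reactance X = X_L − X_C = -13500 Ω
Z = − j13500 Ω
|Z| = √(0² + 13500²) = 13500 Ω
I = V/|Z| = 1.24 mA
V_L = I·|Z_L| = 0.00124 × 4630 = 5.75 V

5.75 V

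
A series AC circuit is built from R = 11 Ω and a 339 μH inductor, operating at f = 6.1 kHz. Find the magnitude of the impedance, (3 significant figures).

ω = 2πf = 38330 rad/s
X_L = ωL = 13.0 Ω
Z = 11.0 + j13.0 Ω
|Z| = √(11.0² + 13.0²) = 17.0 Ω

17.0 Ω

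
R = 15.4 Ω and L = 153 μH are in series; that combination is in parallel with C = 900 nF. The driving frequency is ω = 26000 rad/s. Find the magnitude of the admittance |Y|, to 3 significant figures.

61.4 mS

X_L = ωL = 3.98 Ω
X_C = 1/(ωC) = 42.7 Ω
Branch 1 (R+jX_L): Z₁ = 15.4 + j3.98 Ω, |Z₁| = 15.9 Ω
Branch 2 (−jX_C): Z₂ = −j42.7 Ω
Parallel: Z = Z₁Z₂/(Z₁+Z₂), |Z| = 16.3 Ω, ∠Z = -7.19°
|Y| = 1/|Z| = 61.4 mS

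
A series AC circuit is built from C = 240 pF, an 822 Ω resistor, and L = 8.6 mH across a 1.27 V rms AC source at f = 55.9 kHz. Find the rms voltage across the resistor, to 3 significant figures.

0.118 V

ω = 2πf = 351200 rad/s
X_L = ωL = 3020 Ω
X_C = 1/(ωC) = 11900 Ω
Net reactance X = X_L − X_C = -8840 Ω
Z = 822 − j8840 Ω
|Z| = √(822² + 8840²) = 8880 Ω
I = V/|Z| = 143 μA
V_R = I·|Z_R| = 0.000143 × 822 = 0.118 V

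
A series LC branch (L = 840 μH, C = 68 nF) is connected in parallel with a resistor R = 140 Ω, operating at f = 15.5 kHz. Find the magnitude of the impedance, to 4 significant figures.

ω = 2πf = 97390 rad/s
X_L = ωL = 81.81 Ω
X_C = 1/(ωC) = 151.0 Ω
Branch 1: Z₁ = R = 140.0 Ω
Branch 2 (series LC): Z₂ = j(X_L − X_C) = −j69.19 Ω
Parallel: Z = Z₁Z₂/(Z₁+Z₂), |Z| = 62.03 Ω, ∠Z = -63.70°

62.03 Ω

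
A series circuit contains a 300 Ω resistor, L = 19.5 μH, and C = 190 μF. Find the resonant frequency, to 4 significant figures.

2.615 kHz

ω₀ = 1/√(LC) = 1/√(1.95e-05 × 0.00019) = 16430 rad/s
f₀ = ω₀/(2π) = 2.615 kHz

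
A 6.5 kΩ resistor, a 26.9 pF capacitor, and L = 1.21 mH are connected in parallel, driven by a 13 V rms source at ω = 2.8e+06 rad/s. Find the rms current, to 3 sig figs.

3.49 mA

X_L = ωL = 3390 Ω
X_C = 1/(ωC) = 13300 Ω
Parallel: admittances add. Y = 1/R + 1/(jωL) + jωC
Y = (0.000154 − j0.000220) S
|Y| = 0.000268 S → |Z| = 1/|Y| = 3730 Ω, ∠Z = −∠Y = 55.0°
I = V/|Z| = 13/3730 = 3.49 mA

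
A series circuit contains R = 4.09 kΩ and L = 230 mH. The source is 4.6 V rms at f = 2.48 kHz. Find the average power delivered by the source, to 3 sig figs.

ω = 2πf = 15580 rad/s
X_L = ωL = 3580 Ω
Z = 4090 + j3580 Ω
|Z| = √(4090² + 3580²) = 5440 Ω
∠Z = arctan(3580/4090) = 41.2°
I = V/|Z| = 846 μA
P = VI cos φ = 4.6 × 0.000846 × cos(41.2°) = 2.93 mW

2.93 mW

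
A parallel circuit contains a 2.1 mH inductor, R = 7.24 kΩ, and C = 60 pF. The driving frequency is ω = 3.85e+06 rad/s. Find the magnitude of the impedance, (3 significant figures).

X_L = ωL = 8080 Ω
X_C = 1/(ωC) = 4330 Ω
Parallel: admittances add. Y = 1/R + 1/(jωL) + jωC
Y = (0.000138 + j0.000107) S
|Y| = 0.000175 S → |Z| = 1/|Y| = 5720 Ω, ∠Z = −∠Y = -37.8°

5720 Ω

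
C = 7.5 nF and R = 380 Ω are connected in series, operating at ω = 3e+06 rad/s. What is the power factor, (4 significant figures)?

0.9932

X_C = 1/(ωC) = 44.44 Ω
Z = 380.0 − j44.44 Ω
|Z| = √(380.0² + 44.44²) = 382.6 Ω
∠Z = arctan(-44.44/380.0) = -6.671°
cos φ = cos(-6.671°) = 0.9932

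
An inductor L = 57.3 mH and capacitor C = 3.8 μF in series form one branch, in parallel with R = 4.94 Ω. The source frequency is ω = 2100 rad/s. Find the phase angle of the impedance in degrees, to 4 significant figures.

X_L = ωL = 120.3 Ω
X_C = 1/(ωC) = 125.3 Ω
Branch 1: Z₁ = R = 4.940 Ω
Branch 2 (series LC): Z₂ = j(X_L − X_C) = −j4.983 Ω
Parallel: Z = Z₁Z₂/(Z₁+Z₂), |Z| = 3.508 Ω, ∠Z = -44.75°

-44.75°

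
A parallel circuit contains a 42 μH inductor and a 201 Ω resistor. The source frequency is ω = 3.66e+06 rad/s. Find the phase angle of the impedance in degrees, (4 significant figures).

52.59°

X_L = ωL = 153.7 Ω
Parallel: admittances add. Y = 1/R + 1/(jωL)
Y = (0.004975 − j0.006505) S
|Y| = 0.008190 S → |Z| = 1/|Y| = 122.1 Ω, ∠Z = −∠Y = 52.59°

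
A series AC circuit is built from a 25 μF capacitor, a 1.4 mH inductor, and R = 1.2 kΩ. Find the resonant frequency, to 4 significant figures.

850.7 Hz

ω₀ = 1/√(LC) = 1/√(0.0014 × 2.5e-05) = 5345 rad/s
f₀ = ω₀/(2π) = 850.7 Hz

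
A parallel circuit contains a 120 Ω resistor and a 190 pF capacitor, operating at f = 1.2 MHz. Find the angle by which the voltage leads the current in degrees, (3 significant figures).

-9.75°

ω = 2πf = 7.54e+06 rad/s
X_C = 1/(ωC) = 698 Ω
Parallel: admittances add. Y = 1/R + jωC
Y = (0.00833 + j0.00143) S
|Y| = 0.00846 S → |Z| = 1/|Y| = 118 Ω, ∠Z = −∠Y = -9.75°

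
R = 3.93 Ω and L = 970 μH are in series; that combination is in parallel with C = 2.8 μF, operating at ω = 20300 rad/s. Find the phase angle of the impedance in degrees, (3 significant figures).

X_L = ωL = 19.7 Ω
X_C = 1/(ωC) = 17.6 Ω
Branch 1 (R+jX_L): Z₁ = 3.93 + j19.7 Ω, |Z₁| = 20.1 Ω
Branch 2 (−jX_C): Z₂ = −j17.6 Ω
Parallel: Z = Z₁Z₂/(Z₁+Z₂), |Z| = 79.3 Ω, ∠Z = -39.4°

-39.4°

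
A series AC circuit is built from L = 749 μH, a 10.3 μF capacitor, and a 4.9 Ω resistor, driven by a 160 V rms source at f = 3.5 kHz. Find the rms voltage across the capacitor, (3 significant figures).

ω = 2πf = 21990 rad/s
X_L = ωL = 16.5 Ω
X_C = 1/(ωC) = 4.41 Ω
Net reactance X = X_L − X_C = 12.1 Ω
Z = 4.90 + j12.1 Ω
|Z| = √(4.90² + 12.1²) = 13.0 Ω
I = V/|Z| = 12.3 A
V_C = I·|Z_C| = 12.3 × 4.41 = 54.3 V

54.3 V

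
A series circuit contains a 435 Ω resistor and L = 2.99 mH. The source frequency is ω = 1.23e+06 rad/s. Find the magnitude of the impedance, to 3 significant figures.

3700 Ω

X_L = ωL = 3680 Ω
Z = 435 + j3680 Ω
|Z| = √(435² + 3680²) = 3700 Ω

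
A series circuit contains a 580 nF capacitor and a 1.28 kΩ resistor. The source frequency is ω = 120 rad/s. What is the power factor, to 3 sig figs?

X_C = 1/(ωC) = 14400 Ω
Z = 1280 − j14400 Ω
|Z| = √(1280² + 14400²) = 14400 Ω
∠Z = arctan(-14400/1280) = -84.9°
cos φ = cos(-84.9°) = 0.0887

0.0887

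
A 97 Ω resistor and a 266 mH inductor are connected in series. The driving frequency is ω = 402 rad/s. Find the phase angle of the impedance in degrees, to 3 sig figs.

47.8°

X_L = ωL = 107 Ω
Z = 97.0 + j107 Ω
|Z| = √(97.0² + 107²) = 144 Ω
∠Z = arctan(107/97.0) = 47.8°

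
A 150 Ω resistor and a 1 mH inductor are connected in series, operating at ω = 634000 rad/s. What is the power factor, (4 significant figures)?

X_L = ωL = 634.0 Ω
Z = 150.0 + j634.0 Ω
|Z| = √(150.0² + 634.0²) = 651.5 Ω
∠Z = arctan(634.0/150.0) = 76.69°
cos φ = cos(76.69°) = 0.2302

0.2302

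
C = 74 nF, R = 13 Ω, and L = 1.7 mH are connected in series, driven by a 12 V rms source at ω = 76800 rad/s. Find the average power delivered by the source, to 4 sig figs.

839.5 mW

X_L = ωL = 130.6 Ω
X_C = 1/(ωC) = 176.0 Ω
Net reactance X = X_L − X_C = -45.40 Ω
Z = 13.00 − j45.40 Ω
|Z| = √(13.00² + 45.40²) = 47.22 Ω
∠Z = arctan(-45.40/13.00) = -74.02°
I = V/|Z| = 254.1 mA
P = VI cos φ = 12 × 0.2541 × cos(-74.02°) = 839.5 mW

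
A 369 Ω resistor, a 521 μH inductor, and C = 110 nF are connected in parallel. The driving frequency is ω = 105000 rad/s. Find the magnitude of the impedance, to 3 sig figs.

X_L = ωL = 54.7 Ω
X_C = 1/(ωC) = 86.6 Ω
Parallel: admittances add. Y = 1/R + 1/(jωL) + jωC
Y = (0.00271 − j0.00673) S
|Y| = 0.00726 S → |Z| = 1/|Y| = 138 Ω, ∠Z = −∠Y = 68.1°

138 Ω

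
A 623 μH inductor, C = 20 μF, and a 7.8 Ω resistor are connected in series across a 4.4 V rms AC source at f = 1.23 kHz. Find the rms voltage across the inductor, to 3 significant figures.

ω = 2πf = 7728 rad/s
X_L = ωL = 4.81 Ω
X_C = 1/(ωC) = 6.47 Ω
Net reactance X = X_L − X_C = -1.65 Ω
Z = 7.80 − j1.65 Ω
|Z| = √(7.80² + 1.65²) = 7.97 Ω
I = V/|Z| = 552 mA
V_L = I·|Z_L| = 0.552 × 4.81 = 2.66 V

2.66 V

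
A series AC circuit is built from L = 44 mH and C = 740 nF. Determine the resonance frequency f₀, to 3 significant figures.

ω₀ = 1/√(LC) = 1/√(0.044 × 7.4e-07) = 5542 rad/s
f₀ = ω₀/(2π) = 882 Hz

882 Hz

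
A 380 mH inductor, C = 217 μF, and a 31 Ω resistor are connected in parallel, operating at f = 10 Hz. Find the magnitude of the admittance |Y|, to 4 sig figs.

42.88 mS

ω = 2πf = 62.83 rad/s
X_L = ωL = 23.88 Ω
X_C = 1/(ωC) = 73.34 Ω
Parallel: admittances add. Y = 1/R + 1/(jωL) + jωC
Y = (0.03226 − j0.02825) S
|Y| = 0.04288 S → |Z| = 1/|Y| = 23.32 Ω, ∠Z = −∠Y = 41.21°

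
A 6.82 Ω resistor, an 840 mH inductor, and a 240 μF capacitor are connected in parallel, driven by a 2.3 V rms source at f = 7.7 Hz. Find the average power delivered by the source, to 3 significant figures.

ω = 2πf = 48.38 rad/s
X_L = ωL = 40.6 Ω
X_C = 1/(ωC) = 86.1 Ω
Parallel: admittances add. Y = 1/R + 1/(jωL) + jωC
Y = (0.147 − j0.0130) S
|Y| = 0.147 S → |Z| = 1/|Y| = 6.79 Ω, ∠Z = −∠Y = 5.06°
I = V/|Z| = 339 mA
P = VI cos φ = 2.3 × 0.339 × cos(5.06°) = 776 mW

776 mW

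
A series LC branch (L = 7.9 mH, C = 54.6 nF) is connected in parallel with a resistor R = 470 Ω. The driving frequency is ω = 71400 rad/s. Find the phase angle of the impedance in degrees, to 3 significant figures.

X_L = ωL = 564 Ω
X_C = 1/(ωC) = 257 Ω
Branch 1: Z₁ = R = 470 Ω
Branch 2 (series LC): Z₂ = j(X_L − X_C) = j308 Ω
Parallel: Z = Z₁Z₂/(Z₁+Z₂), |Z| = 257 Ω, ∠Z = 56.8°

56.8°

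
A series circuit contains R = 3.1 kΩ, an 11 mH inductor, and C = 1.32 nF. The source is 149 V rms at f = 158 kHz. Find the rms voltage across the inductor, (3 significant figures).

153 V

ω = 2πf = 992700 rad/s
X_L = ωL = 10900 Ω
X_C = 1/(ωC) = 763 Ω
Net reactance X = X_L − X_C = 10200 Ω
Z = 3100 + j10200 Ω
|Z| = √(3100² + 10200²) = 10600 Ω
I = V/|Z| = 14.0 mA
V_L = I·|Z_L| = 0.0140 × 10900 = 153 V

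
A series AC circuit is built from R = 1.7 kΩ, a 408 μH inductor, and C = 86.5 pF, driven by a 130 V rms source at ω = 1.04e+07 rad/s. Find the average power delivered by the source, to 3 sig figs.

2.26 W

X_L = ωL = 4240 Ω
X_C = 1/(ωC) = 1110 Ω
Net reactance X = X_L − X_C = 3130 Ω
Z = 1700 + j3130 Ω
|Z| = √(1700² + 3130²) = 3560 Ω
∠Z = arctan(3130/1700) = 61.5°
I = V/|Z| = 36.5 mA
P = VI cos φ = 130 × 0.0365 × cos(61.5°) = 2.26 W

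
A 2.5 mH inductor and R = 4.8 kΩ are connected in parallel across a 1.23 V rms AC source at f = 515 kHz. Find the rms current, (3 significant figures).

ω = 2πf = 3.236e+06 rad/s
X_L = ωL = 8090 Ω
Parallel: admittances add. Y = 1/R + 1/(jωL)
Y = (0.000208 − j0.000124) S
|Y| = 0.000242 S → |Z| = 1/|Y| = 4130 Ω, ∠Z = −∠Y = 30.7°
I = V/|Z| = 1.23/4130 = 298 μA

298 μA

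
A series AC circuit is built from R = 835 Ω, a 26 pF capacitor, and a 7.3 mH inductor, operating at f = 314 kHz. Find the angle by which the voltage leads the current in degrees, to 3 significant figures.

-80.7°

ω = 2πf = 1.973e+06 rad/s
X_L = ωL = 14400 Ω
X_C = 1/(ωC) = 19500 Ω
Net reactance X = X_L − X_C = -5090 Ω
Z = 835 − j5090 Ω
|Z| = √(835² + 5090²) = 5160 Ω
∠Z = arctan(-5090/835) = -80.7°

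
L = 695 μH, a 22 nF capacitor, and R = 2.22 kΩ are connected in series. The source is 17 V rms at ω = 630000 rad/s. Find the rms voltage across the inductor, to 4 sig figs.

3.308 V

X_L = ωL = 437.8 Ω
X_C = 1/(ωC) = 72.15 Ω
Net reactance X = X_L − X_C = 365.7 Ω
Z = 2220 + j365.7 Ω
|Z| = √(2220² + 365.7²) = 2250 Ω
I = V/|Z| = 7.556 mA
V_L = I·|Z_L| = 0.007556 × 437.8 = 3.308 V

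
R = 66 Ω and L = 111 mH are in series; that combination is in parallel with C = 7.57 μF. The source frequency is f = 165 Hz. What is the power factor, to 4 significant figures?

ω = 2πf = 1037 rad/s
X_L = ωL = 115.1 Ω
X_C = 1/(ωC) = 127.4 Ω
Branch 1 (R+jX_L): Z₁ = 66.00 + j115.1 Ω, |Z₁| = 132.7 Ω
Branch 2 (−jX_C): Z₂ = −j127.4 Ω
Parallel: Z = Z₁Z₂/(Z₁+Z₂), |Z| = 251.7 Ω, ∠Z = -19.24°
cos φ = cos(-19.24°) = 0.9441

0.9441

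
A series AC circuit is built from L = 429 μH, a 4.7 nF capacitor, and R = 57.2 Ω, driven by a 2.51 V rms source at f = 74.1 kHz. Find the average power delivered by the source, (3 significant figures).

5.19 mW

ω = 2πf = 465600 rad/s
X_L = ωL = 200 Ω
X_C = 1/(ωC) = 457 Ω
Net reactance X = X_L − X_C = -257 Ω
Z = 57.2 − j257 Ω
|Z| = √(57.2² + 257²) = 264 Ω
∠Z = arctan(-257/57.2) = -77.5°
I = V/|Z| = 9.52 mA
P = VI cos φ = 2.51 × 0.00952 × cos(-77.5°) = 5.19 mW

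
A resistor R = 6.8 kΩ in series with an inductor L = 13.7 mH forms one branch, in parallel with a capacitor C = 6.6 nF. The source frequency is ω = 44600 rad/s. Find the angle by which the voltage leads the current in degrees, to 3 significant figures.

X_L = ωL = 611 Ω
X_C = 1/(ωC) = 3400 Ω
Branch 1 (R+jX_L): Z₁ = 6800 + j611 Ω, |Z₁| = 6830 Ω
Branch 2 (−jX_C): Z₂ = −j3400 Ω
Parallel: Z = Z₁Z₂/(Z₁+Z₂), |Z| = 3160 Ω, ∠Z = -62.6°

-62.6°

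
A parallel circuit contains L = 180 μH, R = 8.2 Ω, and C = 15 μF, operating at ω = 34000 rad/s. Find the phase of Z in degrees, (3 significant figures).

X_L = ωL = 6.12 Ω
X_C = 1/(ωC) = 1.96 Ω
Parallel: admittances add. Y = 1/R + 1/(jωL) + jωC
Y = (0.122 + j0.347) S
|Y| = 0.367 S → |Z| = 1/|Y| = 2.72 Ω, ∠Z = −∠Y = -70.6°

-70.6°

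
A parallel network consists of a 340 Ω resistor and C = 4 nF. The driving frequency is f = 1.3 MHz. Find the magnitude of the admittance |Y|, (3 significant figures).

32.8 mS

ω = 2πf = 8.168e+06 rad/s
X_C = 1/(ωC) = 30.6 Ω
Parallel: admittances add. Y = 1/R + jωC
Y = (0.00294 + j0.0327) S
|Y| = 0.0328 S → |Z| = 1/|Y| = 30.5 Ω, ∠Z = −∠Y = -84.9°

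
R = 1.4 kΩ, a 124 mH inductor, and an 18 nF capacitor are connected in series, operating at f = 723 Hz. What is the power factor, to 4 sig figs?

ω = 2πf = 4543 rad/s
X_L = ωL = 563.3 Ω
X_C = 1/(ωC) = 12230 Ω
Net reactance X = X_L − X_C = -11670 Ω
Z = 1400 − j11670 Ω
|Z| = √(1400² + 11670²) = 11750 Ω
∠Z = arctan(-11670/1400) = -83.16°
cos φ = cos(-83.16°) = 0.1191

0.1191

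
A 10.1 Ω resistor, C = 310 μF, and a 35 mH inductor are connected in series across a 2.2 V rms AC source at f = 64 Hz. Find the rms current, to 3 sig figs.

187 mA

ω = 2πf = 402.1 rad/s
X_L = ωL = 14.1 Ω
X_C = 1/(ωC) = 8.02 Ω
Net reactance X = X_L − X_C = 6.05 Ω
Z = 10.1 + j6.05 Ω
|Z| = √(10.1² + 6.05²) = 11.8 Ω
I = V/|Z| = 2.2/11.8 = 187 mA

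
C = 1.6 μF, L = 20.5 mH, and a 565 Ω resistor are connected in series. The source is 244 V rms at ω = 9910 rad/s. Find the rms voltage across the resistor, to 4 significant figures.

X_L = ωL = 203.2 Ω
X_C = 1/(ωC) = 63.07 Ω
Net reactance X = X_L − X_C = 140.1 Ω
Z = 565.0 + j140.1 Ω
|Z| = √(565.0² + 140.1²) = 582.1 Ω
I = V/|Z| = 419.2 mA
V_R = I·|Z_R| = 0.4192 × 565.0 = 236.8 V

236.8 V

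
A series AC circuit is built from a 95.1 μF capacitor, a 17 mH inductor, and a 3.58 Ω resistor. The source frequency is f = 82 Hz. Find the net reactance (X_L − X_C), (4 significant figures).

ω = 2πf = 515.2 rad/s
X_L = ωL = 8.759 Ω
X_C = 1/(ωC) = 20.41 Ω
X = 8.759 − 20.41 = -11.65 Ω

-11.65 Ω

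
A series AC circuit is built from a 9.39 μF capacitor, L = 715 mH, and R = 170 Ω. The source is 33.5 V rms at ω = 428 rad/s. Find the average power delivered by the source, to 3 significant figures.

X_L = ωL = 306 Ω
X_C = 1/(ωC) = 249 Ω
Net reactance X = X_L − X_C = 57.2 Ω
Z = 170 + j57.2 Ω
|Z| = √(170² + 57.2²) = 179 Ω
∠Z = arctan(57.2/170) = 18.6°
I = V/|Z| = 187 mA
P = VI cos φ = 33.5 × 0.187 × cos(18.6°) = 5.93 W

5.93 W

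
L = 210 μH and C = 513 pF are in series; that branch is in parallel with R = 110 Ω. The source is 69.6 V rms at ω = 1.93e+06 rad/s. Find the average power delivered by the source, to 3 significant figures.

X_L = ωL = 405 Ω
X_C = 1/(ωC) = 1010 Ω
Branch 1: Z₁ = R = 110 Ω
Branch 2 (series LC): Z₂ = j(X_L − X_C) = −j605 Ω
Parallel: Z = Z₁Z₂/(Z₁+Z₂), |Z| = 108 Ω, ∠Z = -10.3°
I = V/|Z| = 643 mA
P = VI cos φ = 69.6 × 0.643 × cos(-10.3°) = 44.0 W

44.0 W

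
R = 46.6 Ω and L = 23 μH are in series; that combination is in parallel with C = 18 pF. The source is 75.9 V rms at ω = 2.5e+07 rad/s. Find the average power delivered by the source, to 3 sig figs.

X_L = ωL = 575 Ω
X_C = 1/(ωC) = 2220 Ω
Branch 1 (R+jX_L): Z₁ = 46.6 + j575 Ω, |Z₁| = 577 Ω
Branch 2 (−jX_C): Z₂ = −j2220 Ω
Parallel: Z = Z₁Z₂/(Z₁+Z₂), |Z| = 778 Ω, ∠Z = 83.7°
I = V/|Z| = 97.6 mA
P = VI cos φ = 75.9 × 0.0976 × cos(83.7°) = 807 mW

807 mW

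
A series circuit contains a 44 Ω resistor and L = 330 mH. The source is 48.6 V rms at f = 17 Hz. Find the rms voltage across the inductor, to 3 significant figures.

30.4 V

ω = 2πf = 106.8 rad/s
X_L = ωL = 35.2 Ω
Z = 44.0 + j35.2 Ω
|Z| = √(44.0² + 35.2²) = 56.4 Ω
I = V/|Z| = 862 mA
V_L = I·|Z_L| = 0.862 × 35.2 = 30.4 V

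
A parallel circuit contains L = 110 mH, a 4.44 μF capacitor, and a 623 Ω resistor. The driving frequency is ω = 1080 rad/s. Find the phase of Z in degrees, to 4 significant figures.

66.10°

X_L = ωL = 118.8 Ω
X_C = 1/(ωC) = 208.5 Ω
Parallel: admittances add. Y = 1/R + 1/(jωL) + jωC
Y = (0.001605 − j0.003622) S
|Y| = 0.003962 S → |Z| = 1/|Y| = 252.4 Ω, ∠Z = −∠Y = 66.10°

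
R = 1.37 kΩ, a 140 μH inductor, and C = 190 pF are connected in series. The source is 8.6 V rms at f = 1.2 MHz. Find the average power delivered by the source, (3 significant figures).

ω = 2πf = 7.54e+06 rad/s
X_L = ωL = 1060 Ω
X_C = 1/(ωC) = 698 Ω
Net reactance X = X_L − X_C = 358 Ω
Z = 1370 + j358 Ω
|Z| = √(1370² + 358²) = 1420 Ω
∠Z = arctan(358/1370) = 14.6°
I = V/|Z| = 6.07 mA
P = VI cos φ = 8.6 × 0.00607 × cos(14.6°) = 50.5 mW

50.5 mW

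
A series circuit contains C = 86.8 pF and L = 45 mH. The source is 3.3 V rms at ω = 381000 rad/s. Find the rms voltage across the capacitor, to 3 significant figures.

7.62 V

X_L = ωL = 17100 Ω
X_C = 1/(ωC) = 30200 Ω
Net reactance X = X_L − X_C = -13100 Ω
Z = − j13100 Ω
|Z| = √(0² + 13100²) = 13100 Ω
I = V/|Z| = 252 μA
V_C = I·|Z_C| = 0.000252 × 30200 = 7.62 V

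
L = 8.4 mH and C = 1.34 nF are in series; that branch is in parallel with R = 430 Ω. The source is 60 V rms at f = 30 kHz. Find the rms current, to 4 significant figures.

ω = 2πf = 188500 rad/s
X_L = ωL = 1583 Ω
X_C = 1/(ωC) = 3959 Ω
Branch 1: Z₁ = R = 430.0 Ω
Branch 2 (series LC): Z₂ = j(X_L − X_C) = −j2376 Ω
Parallel: Z = Z₁Z₂/(Z₁+Z₂), |Z| = 423.1 Ω, ∠Z = -10.26°
I = V/|Z| = 60/423.1 = 141.8 mA

141.8 mA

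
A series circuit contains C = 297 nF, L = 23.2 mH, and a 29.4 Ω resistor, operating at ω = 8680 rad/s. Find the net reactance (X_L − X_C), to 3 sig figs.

X_L = ωL = 201 Ω
X_C = 1/(ωC) = 388 Ω
X = 201 − 388 = -187 Ω

-187 Ω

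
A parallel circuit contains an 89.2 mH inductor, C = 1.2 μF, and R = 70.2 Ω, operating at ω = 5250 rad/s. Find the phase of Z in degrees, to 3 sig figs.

-16.3°

X_L = ωL = 468 Ω
X_C = 1/(ωC) = 159 Ω
Parallel: admittances add. Y = 1/R + 1/(jωL) + jωC
Y = (0.0142 + j0.00416) S
|Y| = 0.0148 S → |Z| = 1/|Y| = 67.4 Ω, ∠Z = −∠Y = -16.3°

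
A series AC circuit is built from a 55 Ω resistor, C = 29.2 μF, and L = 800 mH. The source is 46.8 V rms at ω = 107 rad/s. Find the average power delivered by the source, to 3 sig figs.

X_L = ωL = 85.6 Ω
X_C = 1/(ωC) = 320 Ω
Net reactance X = X_L − X_C = -234 Ω
Z = 55.0 − j234 Ω
|Z| = √(55.0² + 234²) = 241 Ω
∠Z = arctan(-234/55.0) = -76.8°
I = V/|Z| = 194 mA
P = VI cos φ = 46.8 × 0.194 × cos(-76.8°) = 2.08 W

2.08 W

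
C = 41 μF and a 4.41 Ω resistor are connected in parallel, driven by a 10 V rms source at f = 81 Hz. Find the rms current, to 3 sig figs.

ω = 2πf = 508.9 rad/s
X_C = 1/(ωC) = 47.9 Ω
Parallel: admittances add. Y = 1/R + jωC
Y = (0.227 + j0.0209) S
|Y| = 0.228 S → |Z| = 1/|Y| = 4.39 Ω, ∠Z = −∠Y = -5.26°
I = V/|Z| = 10/4.39 = 2.28 A

2.28 A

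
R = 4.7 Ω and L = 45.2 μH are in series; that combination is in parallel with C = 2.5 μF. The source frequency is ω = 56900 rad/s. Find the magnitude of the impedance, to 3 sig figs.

X_L = ωL = 2.57 Ω
X_C = 1/(ωC) = 7.03 Ω
Branch 1 (R+jX_L): Z₁ = 4.70 + j2.57 Ω, |Z₁| = 5.36 Ω
Branch 2 (−jX_C): Z₂ = −j7.03 Ω
Parallel: Z = Z₁Z₂/(Z₁+Z₂), |Z| = 5.81 Ω, ∠Z = -17.8°

5.81 Ω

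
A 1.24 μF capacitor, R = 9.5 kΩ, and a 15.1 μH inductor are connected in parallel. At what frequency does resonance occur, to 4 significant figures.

36.78 kHz

ω₀ = 1/√(LC) = 1/√(1.51e-05 × 1.24e-06) = 231100 rad/s
f₀ = ω₀/(2π) = 36.78 kHz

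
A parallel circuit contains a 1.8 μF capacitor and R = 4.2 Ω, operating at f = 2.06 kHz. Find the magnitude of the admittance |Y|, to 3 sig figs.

ω = 2πf = 12940 rad/s
X_C = 1/(ωC) = 42.9 Ω
Parallel: admittances add. Y = 1/R + jωC
Y = (0.238 + j0.0233) S
|Y| = 0.239 S → |Z| = 1/|Y| = 4.18 Ω, ∠Z = −∠Y = -5.59°

239 mS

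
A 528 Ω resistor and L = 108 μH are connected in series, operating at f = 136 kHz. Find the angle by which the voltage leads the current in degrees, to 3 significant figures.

ω = 2πf = 854500 rad/s
X_L = ωL = 92.3 Ω
Z = 528 + j92.3 Ω
|Z| = √(528² + 92.3²) = 536 Ω
∠Z = arctan(92.3/528) = 9.91°

9.91°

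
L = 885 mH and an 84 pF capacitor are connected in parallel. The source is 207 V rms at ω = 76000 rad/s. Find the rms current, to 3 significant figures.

1.76 mA

X_L = ωL = 67300 Ω
X_C = 1/(ωC) = 157000 Ω
Parallel: admittances add. Y = 1/(jωL) + jωC
Y = (0 − j8.48e-06) S
|Y| = 8.48e-06 S → |Z| = 1/|Y| = 118000 Ω, ∠Z = −∠Y = 90.0°
I = V/|Z| = 207/118000 = 1.76 mA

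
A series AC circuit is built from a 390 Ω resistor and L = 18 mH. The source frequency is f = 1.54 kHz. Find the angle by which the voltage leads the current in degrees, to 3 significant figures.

ω = 2πf = 9676 rad/s
X_L = ωL = 174 Ω
Z = 390 + j174 Ω
|Z| = √(390² + 174²) = 427 Ω
∠Z = arctan(174/390) = 24.1°

24.1°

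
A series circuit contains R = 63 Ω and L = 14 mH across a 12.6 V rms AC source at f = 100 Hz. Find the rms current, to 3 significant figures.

ω = 2πf = 628.3 rad/s
X_L = ωL = 8.80 Ω
Z = 63.0 + j8.80 Ω
|Z| = √(63.0² + 8.80²) = 63.6 Ω
I = V/|Z| = 12.6/63.6 = 198 mA

198 mA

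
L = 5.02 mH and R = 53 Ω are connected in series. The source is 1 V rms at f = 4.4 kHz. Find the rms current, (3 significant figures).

6.73 mA

ω = 2πf = 27650 rad/s
X_L = ωL = 139 Ω
Z = 53.0 + j139 Ω
|Z| = √(53.0² + 139²) = 149 Ω
I = V/|Z| = 1/149 = 6.73 mA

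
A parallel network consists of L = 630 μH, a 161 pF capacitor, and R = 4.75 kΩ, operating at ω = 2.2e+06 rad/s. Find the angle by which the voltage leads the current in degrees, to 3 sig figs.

X_L = ωL = 1390 Ω
X_C = 1/(ωC) = 2820 Ω
Parallel: admittances add. Y = 1/R + 1/(jωL) + jωC
Y = (0.000211 − j0.000367) S
|Y| = 0.000423 S → |Z| = 1/|Y| = 2360 Ω, ∠Z = −∠Y = 60.2°

60.2°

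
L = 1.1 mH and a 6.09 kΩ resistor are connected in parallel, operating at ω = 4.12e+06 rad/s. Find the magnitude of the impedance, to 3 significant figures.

X_L = ωL = 4530 Ω
Parallel: admittances add. Y = 1/R + 1/(jωL)
Y = (0.000164 − j0.000221) S
|Y| = 0.000275 S → |Z| = 1/|Y| = 3640 Ω, ∠Z = −∠Y = 53.3°

3640 Ω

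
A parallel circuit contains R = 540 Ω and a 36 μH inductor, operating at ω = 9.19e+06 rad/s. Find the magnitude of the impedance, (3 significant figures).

282 Ω

X_L = ωL = 331 Ω
Parallel: admittances add. Y = 1/R + 1/(jωL)
Y = (0.00185 − j0.00302) S
|Y| = 0.00354 S → |Z| = 1/|Y| = 282 Ω, ∠Z = −∠Y = 58.5°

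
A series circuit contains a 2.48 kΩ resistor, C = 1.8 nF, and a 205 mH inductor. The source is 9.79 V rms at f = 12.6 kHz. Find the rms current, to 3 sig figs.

1.03 mA

ω = 2πf = 79170 rad/s
X_L = ωL = 16200 Ω
X_C = 1/(ωC) = 7020 Ω
Net reactance X = X_L − X_C = 9210 Ω
Z = 2480 + j9210 Ω
|Z| = √(2480² + 9210²) = 9540 Ω
I = V/|Z| = 9.79/9540 = 1.03 mA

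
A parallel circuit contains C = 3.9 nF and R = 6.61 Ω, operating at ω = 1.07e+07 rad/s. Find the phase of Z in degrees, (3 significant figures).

X_C = 1/(ωC) = 24.0 Ω
Parallel: admittances add. Y = 1/R + jωC
Y = (0.151 + j0.0417) S
|Y| = 0.157 S → |Z| = 1/|Y| = 6.37 Ω, ∠Z = −∠Y = -15.4°

-15.4°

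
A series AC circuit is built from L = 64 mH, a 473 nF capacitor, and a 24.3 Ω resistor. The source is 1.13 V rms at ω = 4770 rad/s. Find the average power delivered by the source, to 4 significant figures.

1.582 mW

X_L = ωL = 305.3 Ω
X_C = 1/(ωC) = 443.2 Ω
Net reactance X = X_L − X_C = -137.9 Ω
Z = 24.30 − j137.9 Ω
|Z| = √(24.30² + 137.9²) = 140.1 Ω
∠Z = arctan(-137.9/24.30) = -80.01°
I = V/|Z| = 8.068 mA
P = VI cos φ = 1.13 × 0.008068 × cos(-80.01°) = 1.582 mW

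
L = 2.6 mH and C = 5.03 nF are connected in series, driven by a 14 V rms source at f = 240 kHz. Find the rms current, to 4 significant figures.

ω = 2πf = 1.508e+06 rad/s
X_L = ωL = 3921 Ω
X_C = 1/(ωC) = 131.8 Ω
Net reactance X = X_L − X_C = 3789 Ω
Z = j3789 Ω
|Z| = √(0² + 3789²) = 3789 Ω
I = V/|Z| = 14/3789 = 3.695 mA

3.695 mA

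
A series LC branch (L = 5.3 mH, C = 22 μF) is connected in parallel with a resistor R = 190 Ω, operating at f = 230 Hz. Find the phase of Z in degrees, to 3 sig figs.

ω = 2πf = 1445 rad/s
X_L = ωL = 7.66 Ω
X_C = 1/(ωC) = 31.5 Ω
Branch 1: Z₁ = R = 190 Ω
Branch 2 (series LC): Z₂ = j(X_L − X_C) = −j23.8 Ω
Parallel: Z = Z₁Z₂/(Z₁+Z₂), |Z| = 23.6 Ω, ∠Z = -82.9°

-82.9°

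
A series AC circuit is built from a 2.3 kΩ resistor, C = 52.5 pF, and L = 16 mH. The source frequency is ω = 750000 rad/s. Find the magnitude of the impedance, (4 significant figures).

13590 Ω

X_L = ωL = 12000 Ω
X_C = 1/(ωC) = 25400 Ω
Net reactance X = X_L − X_C = -13400 Ω
Z = 2300 − j13400 Ω
|Z| = √(2300² + 13400²) = 13590 Ω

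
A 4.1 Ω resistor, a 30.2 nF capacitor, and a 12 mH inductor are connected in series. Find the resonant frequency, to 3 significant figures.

ω₀ = 1/√(LC) = 1/√(0.012 × 3.02e-08) = 52530 rad/s
f₀ = ω₀/(2π) = 8.36 kHz

8.36 kHz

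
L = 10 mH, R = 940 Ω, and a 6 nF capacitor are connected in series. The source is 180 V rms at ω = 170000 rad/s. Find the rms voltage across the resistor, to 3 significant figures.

143 V

X_L = ωL = 1700 Ω
X_C = 1/(ωC) = 980 Ω
Net reactance X = X_L − X_C = 720 Ω
Z = 940 + j720 Ω
|Z| = √(940² + 720²) = 1180 Ω
I = V/|Z| = 152 mA
V_R = I·|Z_R| = 0.152 × 940 = 143 V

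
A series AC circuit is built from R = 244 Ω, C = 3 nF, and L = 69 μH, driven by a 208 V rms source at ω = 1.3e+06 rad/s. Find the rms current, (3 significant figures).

X_L = ωL = 89.7 Ω
X_C = 1/(ωC) = 256 Ω
Net reactance X = X_L − X_C = -167 Ω
Z = 244 − j167 Ω
|Z| = √(244² + 167²) = 296 Ω
I = V/|Z| = 208/296 = 704 mA

704 mA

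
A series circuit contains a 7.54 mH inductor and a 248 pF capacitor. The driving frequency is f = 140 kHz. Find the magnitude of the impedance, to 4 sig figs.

ω = 2πf = 879600 rad/s
X_L = ωL = 6633 Ω
X_C = 1/(ωC) = 4584 Ω
Net reactance X = X_L − X_C = 2049 Ω
Z = j2049 Ω
|Z| = √(0² + 2049²) = 2049 Ω

2049 Ω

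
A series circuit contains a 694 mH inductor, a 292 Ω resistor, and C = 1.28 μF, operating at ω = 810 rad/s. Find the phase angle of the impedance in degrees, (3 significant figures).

-54.0°

X_L = ωL = 562 Ω
X_C = 1/(ωC) = 965 Ω
Net reactance X = X_L − X_C = -402 Ω
Z = 292 − j402 Ω
|Z| = √(292² + 402²) = 497 Ω
∠Z = arctan(-402/292) = -54.0°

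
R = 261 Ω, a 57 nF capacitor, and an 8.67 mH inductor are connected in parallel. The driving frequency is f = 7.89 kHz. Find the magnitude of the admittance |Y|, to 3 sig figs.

3.86 mS

ω = 2πf = 49570 rad/s
X_L = ωL = 430 Ω
X_C = 1/(ωC) = 354 Ω
Parallel: admittances add. Y = 1/R + 1/(jωL) + jωC
Y = (0.00383 + j0.000499) S
|Y| = 0.00386 S → |Z| = 1/|Y| = 259 Ω, ∠Z = −∠Y = -7.42°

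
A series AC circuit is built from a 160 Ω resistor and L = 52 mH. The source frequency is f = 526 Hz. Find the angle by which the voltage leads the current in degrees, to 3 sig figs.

ω = 2πf = 3305 rad/s
X_L = ωL = 172 Ω
Z = 160 + j172 Ω
|Z| = √(160² + 172²) = 235 Ω
∠Z = arctan(172/160) = 47.0°

47.0°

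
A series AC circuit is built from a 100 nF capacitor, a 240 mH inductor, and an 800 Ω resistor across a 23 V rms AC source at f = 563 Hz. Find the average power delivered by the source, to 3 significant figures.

93.0 mW

ω = 2πf = 3537 rad/s
X_L = ωL = 849 Ω
X_C = 1/(ωC) = 2830 Ω
Net reactance X = X_L − X_C = -1980 Ω
Z = 800 − j1980 Ω
|Z| = √(800² + 1980²) = 2130 Ω
∠Z = arctan(-1980/800) = -68.0°
I = V/|Z| = 10.8 mA
P = VI cos φ = 23 × 0.0108 × cos(-68.0°) = 93.0 mW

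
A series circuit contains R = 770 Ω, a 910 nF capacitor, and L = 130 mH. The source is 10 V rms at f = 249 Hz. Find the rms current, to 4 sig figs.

ω = 2πf = 1565 rad/s
X_L = ωL = 203.4 Ω
X_C = 1/(ωC) = 702.4 Ω
Net reactance X = X_L − X_C = -499.0 Ω
Z = 770.0 − j499.0 Ω
|Z| = √(770.0² + 499.0²) = 917.6 Ω
I = V/|Z| = 10/917.6 = 10.90 mA

10.90 mA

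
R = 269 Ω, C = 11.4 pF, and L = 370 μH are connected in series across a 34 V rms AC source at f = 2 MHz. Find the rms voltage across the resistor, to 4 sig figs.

3.898 V

ω = 2πf = 1.257e+07 rad/s
X_L = ωL = 4650 Ω
X_C = 1/(ωC) = 6980 Ω
Net reactance X = X_L − X_C = -2331 Ω
Z = 269.0 − j2331 Ω
|Z| = √(269.0² + 2331²) = 2346 Ω
I = V/|Z| = 14.49 mA
V_R = I·|Z_R| = 0.01449 × 269.0 = 3.898 V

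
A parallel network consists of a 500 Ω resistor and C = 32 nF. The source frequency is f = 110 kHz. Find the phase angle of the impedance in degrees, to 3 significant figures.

-84.8°

ω = 2πf = 691200 rad/s
X_C = 1/(ωC) = 45.2 Ω
Parallel: admittances add. Y = 1/R + jωC
Y = (0.00200 + j0.0221) S
|Y| = 0.0222 S → |Z| = 1/|Y| = 45.0 Ω, ∠Z = −∠Y = -84.8°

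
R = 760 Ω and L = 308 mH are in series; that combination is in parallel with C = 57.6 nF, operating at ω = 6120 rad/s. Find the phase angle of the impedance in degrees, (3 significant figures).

29.4°

X_L = ωL = 1880 Ω
X_C = 1/(ωC) = 2840 Ω
Branch 1 (R+jX_L): Z₁ = 760 + j1880 Ω, |Z₁| = 2030 Ω
Branch 2 (−jX_C): Z₂ = −j2840 Ω
Parallel: Z = Z₁Z₂/(Z₁+Z₂), |Z| = 4730 Ω, ∠Z = 29.4°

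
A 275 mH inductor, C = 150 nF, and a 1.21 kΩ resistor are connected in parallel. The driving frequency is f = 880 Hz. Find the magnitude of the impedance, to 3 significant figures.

1180 Ω

ω = 2πf = 5529 rad/s
X_L = ωL = 1520 Ω
X_C = 1/(ωC) = 1210 Ω
Parallel: admittances add. Y = 1/R + 1/(jωL) + jωC
Y = (0.000826 + j0.000172) S
|Y| = 0.000844 S → |Z| = 1/|Y| = 1180 Ω, ∠Z = −∠Y = -11.7°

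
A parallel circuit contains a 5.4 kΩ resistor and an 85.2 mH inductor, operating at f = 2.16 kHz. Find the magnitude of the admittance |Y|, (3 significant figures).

ω = 2πf = 13570 rad/s
X_L = ωL = 1160 Ω
Parallel: admittances add. Y = 1/R + 1/(jωL)
Y = (0.000185 − j0.000865) S
|Y| = 0.000884 S → |Z| = 1/|Y| = 1130 Ω, ∠Z = −∠Y = 77.9°

884 μS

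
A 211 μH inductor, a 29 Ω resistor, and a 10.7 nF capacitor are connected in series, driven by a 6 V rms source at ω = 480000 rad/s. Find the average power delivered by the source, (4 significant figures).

109.1 mW

X_L = ωL = 101.3 Ω
X_C = 1/(ωC) = 194.7 Ω
Net reactance X = X_L − X_C = -93.42 Ω
Z = 29.00 − j93.42 Ω
|Z| = √(29.00² + 93.42²) = 97.82 Ω
∠Z = arctan(-93.42/29.00) = -72.75°
I = V/|Z| = 61.34 mA
P = VI cos φ = 6 × 0.06134 × cos(-72.75°) = 109.1 mW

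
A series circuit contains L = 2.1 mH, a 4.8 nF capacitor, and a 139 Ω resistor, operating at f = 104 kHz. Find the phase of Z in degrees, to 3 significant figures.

ω = 2πf = 653500 rad/s
X_L = ωL = 1370 Ω
X_C = 1/(ωC) = 319 Ω
Net reactance X = X_L − X_C = 1050 Ω
Z = 139 + j1050 Ω
|Z| = √(139² + 1050²) = 1060 Ω
∠Z = arctan(1050/139) = 82.5°

82.5°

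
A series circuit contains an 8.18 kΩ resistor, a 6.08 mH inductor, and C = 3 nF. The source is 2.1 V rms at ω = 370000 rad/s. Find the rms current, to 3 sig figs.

253 μA

X_L = ωL = 2250 Ω
X_C = 1/(ωC) = 901 Ω
Net reactance X = X_L − X_C = 1350 Ω
Z = 8180 + j1350 Ω
|Z| = √(8180² + 1350²) = 8290 Ω
I = V/|Z| = 2.1/8290 = 253 μA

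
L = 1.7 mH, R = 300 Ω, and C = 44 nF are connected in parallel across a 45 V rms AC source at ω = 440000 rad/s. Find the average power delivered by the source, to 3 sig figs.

6.75 W

X_L = ωL = 748 Ω
X_C = 1/(ωC) = 51.7 Ω
Parallel: admittances add. Y = 1/R + 1/(jωL) + jωC
Y = (0.00333 + j0.0180) S
|Y| = 0.0183 S → |Z| = 1/|Y| = 54.6 Ω, ∠Z = −∠Y = -79.5°
I = V/|Z| = 825 mA
P = VI cos φ = 45 × 0.825 × cos(-79.5°) = 6.75 W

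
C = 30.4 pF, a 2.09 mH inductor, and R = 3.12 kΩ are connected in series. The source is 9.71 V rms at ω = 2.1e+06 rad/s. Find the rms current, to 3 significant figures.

830 μA

X_L = ωL = 4390 Ω
X_C = 1/(ωC) = 15700 Ω
Net reactance X = X_L − X_C = -11300 Ω
Z = 3120 − j11300 Ω
|Z| = √(3120² + 11300²) = 11700 Ω
I = V/|Z| = 9.71/11700 = 830 μA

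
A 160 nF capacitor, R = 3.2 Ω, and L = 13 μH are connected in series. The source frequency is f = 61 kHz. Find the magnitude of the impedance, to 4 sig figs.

ω = 2πf = 383300 rad/s
X_L = ωL = 4.983 Ω
X_C = 1/(ωC) = 16.31 Ω
Net reactance X = X_L − X_C = -11.32 Ω
Z = 3.200 − j11.32 Ω
|Z| = √(3.200² + 11.32²) = 11.77 Ω

11.77 Ω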